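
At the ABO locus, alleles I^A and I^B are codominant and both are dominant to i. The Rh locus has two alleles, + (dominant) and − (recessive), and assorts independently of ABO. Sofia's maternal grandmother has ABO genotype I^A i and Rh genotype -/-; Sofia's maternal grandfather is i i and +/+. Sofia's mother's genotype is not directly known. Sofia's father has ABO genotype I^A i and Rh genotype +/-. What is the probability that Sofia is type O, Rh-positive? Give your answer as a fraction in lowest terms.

9/32

Sofia's mother's ABO genotype from I^A i × i i: 1/2 I^A i, 1/2 i i.
Crossing each possibility with the father I^A i and summing P(type O): 1/2·1/4 + 1/2·1/2 = 3/8.
Similarly for Rh via the mother's Rh distribution: P(Rh+) = 3/4.
Independent loci: 3/8 × 3/4 = 9/32.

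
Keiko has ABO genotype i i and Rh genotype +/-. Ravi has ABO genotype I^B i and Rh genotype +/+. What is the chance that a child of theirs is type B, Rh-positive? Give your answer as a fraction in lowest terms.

ABO cross i i × I^B i → offspring phenotypes: 1/2 O, 1/2 B.
Rh cross +/- × +/+ → 1 Rh+.
Independent loci: P(type B, Rh-positive) = 1/2 × 1 = 1/2.

1/2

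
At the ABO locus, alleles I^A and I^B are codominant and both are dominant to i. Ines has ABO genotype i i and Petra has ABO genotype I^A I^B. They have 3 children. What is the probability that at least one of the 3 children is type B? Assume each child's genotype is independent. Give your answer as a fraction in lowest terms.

ABO cross i i × I^A I^B → 1/2 A, 1/2 B.
So P(type B) = 1/2 per child.
P(none) = (1/2)^3 = 1/8; P(at least one) = 1 − 1/8 = 7/8.

7/8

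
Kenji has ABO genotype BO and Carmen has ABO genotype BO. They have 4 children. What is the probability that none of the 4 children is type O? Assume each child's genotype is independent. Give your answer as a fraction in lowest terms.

81/256

ABO cross BO × BO → 1/4 O, 3/4 B.
So P(type O) = 1/4 per child.
P(not type O) = 3/4 for one child; (3/4)^4 = 81/256.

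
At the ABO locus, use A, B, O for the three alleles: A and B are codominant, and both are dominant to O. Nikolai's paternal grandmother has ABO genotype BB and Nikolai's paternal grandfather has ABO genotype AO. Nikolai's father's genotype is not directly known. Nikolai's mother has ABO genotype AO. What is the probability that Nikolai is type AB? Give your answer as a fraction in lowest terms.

1/4

Nikolai's father's ABO genotype from BB × AO: 1/2 AB, 1/2 BO.
Crossing each possibility with the mother AO and summing P(type AB): 1/2·1/4 + 1/2·1/4 = 1/4.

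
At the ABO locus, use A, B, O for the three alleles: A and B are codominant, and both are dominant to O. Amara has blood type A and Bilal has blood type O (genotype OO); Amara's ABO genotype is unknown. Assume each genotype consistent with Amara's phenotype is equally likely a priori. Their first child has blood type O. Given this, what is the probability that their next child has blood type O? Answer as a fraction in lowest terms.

1/2

Possible genotypes: Amara ∈ {AA, AO}; Bilal ∈ {OO}.
Weight each parental genotype pair by prior × P(type-O child):
  AO × OO: posterior weight 1; P(next child type O) = 1/2.
Weighted sum = 1/2.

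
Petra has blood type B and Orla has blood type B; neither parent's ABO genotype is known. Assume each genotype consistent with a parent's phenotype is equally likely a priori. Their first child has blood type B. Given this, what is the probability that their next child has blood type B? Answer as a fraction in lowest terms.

19/20

Possible genotypes: Petra ∈ {I^B I^B, I^B i}; Orla ∈ {I^B I^B, I^B i}.
Weight each parental genotype pair by prior × P(type-B child):
  I^B I^B × I^B I^B: posterior weight 4/15; P(next child type B) = 1.
  I^B I^B × I^B i: posterior weight 4/15; P(next child type B) = 1.
  I^B i × I^B I^B: posterior weight 4/15; P(next child type B) = 1.
  I^B i × I^B i: posterior weight 1/5; P(next child type B) = 3/4.
Weighted sum = 19/20.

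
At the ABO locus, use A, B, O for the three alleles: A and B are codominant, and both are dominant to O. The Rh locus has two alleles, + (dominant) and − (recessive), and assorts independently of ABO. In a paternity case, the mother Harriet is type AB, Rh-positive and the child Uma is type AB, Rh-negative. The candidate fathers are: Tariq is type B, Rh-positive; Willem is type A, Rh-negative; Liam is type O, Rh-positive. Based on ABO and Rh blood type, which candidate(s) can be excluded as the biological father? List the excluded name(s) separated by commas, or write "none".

A candidate is excluded only if no genotype consistent with his phenotype could produce a type AB, Rh-negative child with a type AB, Rh-positive mother.
Liam (type O, Rh+): no genotype consistent with that phenotype can produce a type-AB Rh- child with a type-AB mother.

Liam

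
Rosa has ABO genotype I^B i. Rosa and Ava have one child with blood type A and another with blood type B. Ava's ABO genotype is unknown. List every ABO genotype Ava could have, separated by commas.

I^A I^B, I^A i

For each candidate genotype of Ava, check whether crossing it with I^B i can produce every observed child phenotype.
  I^A I^A → possible child types {A, AB} ✗
  I^A I^B → possible child types {A, B, AB} ✓
  I^A i → possible child types {O, A, B, AB} ✓
  I^B I^B → possible child types {B} ✗
  I^B i → possible child types {O, B} ✗
  i i → possible child types {O, B} ✗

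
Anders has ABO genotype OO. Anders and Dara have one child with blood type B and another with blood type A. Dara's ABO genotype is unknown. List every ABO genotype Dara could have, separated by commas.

AB

For each candidate genotype of Dara, check whether crossing it with OO can produce every observed child phenotype.
  AA → possible child types {A} ✗
  AB → possible child types {A, B} ✓
  AO → possible child types {O, A} ✗
  BB → possible child types {B} ✗
  BO → possible child types {O, B} ✗
  OO → possible child types {O} ✗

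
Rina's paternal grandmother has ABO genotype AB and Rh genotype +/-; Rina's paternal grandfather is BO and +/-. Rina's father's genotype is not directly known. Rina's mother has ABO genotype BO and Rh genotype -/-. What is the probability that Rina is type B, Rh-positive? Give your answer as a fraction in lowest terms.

5/16

Rina's father's ABO genotype from AB × BO: 1/4 AB, 1/4 AO, 1/4 BB, 1/4 BO.
Crossing each possibility with the mother BO and summing P(type B): 1/4·1/2 + 1/4·1/4 + 1/4·1 + 1/4·3/4 = 5/8.
Similarly for Rh via the father's Rh distribution: P(Rh+) = 1/2.
Independent loci: 5/8 × 1/2 = 5/16.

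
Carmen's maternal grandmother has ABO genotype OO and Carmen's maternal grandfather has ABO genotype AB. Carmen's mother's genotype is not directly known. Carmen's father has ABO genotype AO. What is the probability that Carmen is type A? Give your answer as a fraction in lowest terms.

1/2

Carmen's mother's ABO genotype from OO × AB: 1/2 AO, 1/2 BO.
Crossing each possibility with the father AO and summing P(type A): 1/2·3/4 + 1/2·1/4 = 1/2.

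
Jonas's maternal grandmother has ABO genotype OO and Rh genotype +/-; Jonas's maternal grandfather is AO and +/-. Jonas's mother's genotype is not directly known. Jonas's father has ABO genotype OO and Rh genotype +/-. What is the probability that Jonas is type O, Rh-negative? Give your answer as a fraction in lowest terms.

3/16

Jonas's mother's ABO genotype from OO × AO: 1/2 AO, 1/2 OO.
Crossing each possibility with the father OO and summing P(type O): 1/2·1/2 + 1/2·1 = 3/4.
Similarly for Rh via the mother's Rh distribution: P(Rh-) = 1/4.
Independent loci: 3/4 × 1/4 = 3/16.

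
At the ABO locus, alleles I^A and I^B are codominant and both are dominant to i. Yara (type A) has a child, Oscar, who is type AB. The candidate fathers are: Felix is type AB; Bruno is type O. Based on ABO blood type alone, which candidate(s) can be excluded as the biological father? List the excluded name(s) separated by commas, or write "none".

Bruno

A candidate is excluded only if no genotype consistent with his phenotype could produce a type AB child with a type A mother.
Bruno (type O): no genotype consistent with that phenotype can produce a type-AB child with a type-A mother.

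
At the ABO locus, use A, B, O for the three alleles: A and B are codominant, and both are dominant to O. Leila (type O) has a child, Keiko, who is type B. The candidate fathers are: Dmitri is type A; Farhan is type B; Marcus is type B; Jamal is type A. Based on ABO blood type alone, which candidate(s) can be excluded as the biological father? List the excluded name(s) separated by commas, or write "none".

A candidate is excluded only if no genotype consistent with his phenotype could produce a type B child with a type O mother.
Dmitri (type A): no genotype consistent with that phenotype can produce a type-B child with a type-O mother.
Jamal (type A): no genotype consistent with that phenotype can produce a type-B child with a type-O mother.

Dmitri, Jamal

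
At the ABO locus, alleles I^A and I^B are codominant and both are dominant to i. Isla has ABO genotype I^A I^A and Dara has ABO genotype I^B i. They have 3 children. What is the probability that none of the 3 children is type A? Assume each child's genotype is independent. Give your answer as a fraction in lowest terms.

1/8

ABO cross I^A I^A × I^B i → 1/2 A, 1/2 AB.
So P(type A) = 1/2 per child.
P(not type A) = 1/2 for one child; (1/2)^3 = 1/8.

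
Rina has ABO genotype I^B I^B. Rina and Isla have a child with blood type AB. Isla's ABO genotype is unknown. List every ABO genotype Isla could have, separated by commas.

For each candidate genotype of Isla, check whether crossing it with I^B I^B can produce every observed child phenotype.
  I^A I^A → possible child types {AB} ✓
  I^A I^B → possible child types {B, AB} ✓
  I^A i → possible child types {B, AB} ✓
  I^B I^B → possible child types {B} ✗
  I^B i → possible child types {B} ✗
  i i → possible child types {B} ✗

I^A I^A, I^A I^B, I^A i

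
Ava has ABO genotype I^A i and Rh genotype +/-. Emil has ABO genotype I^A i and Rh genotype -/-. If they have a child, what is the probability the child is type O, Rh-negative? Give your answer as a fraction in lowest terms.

1/8

ABO cross I^A i × I^A i → offspring phenotypes: 1/4 O, 3/4 A.
Rh cross +/- × -/- → 1/2 Rh+, 1/2 Rh-.
Independent loci: P(type O, Rh-negative) = 1/4 × 1/2 = 1/8.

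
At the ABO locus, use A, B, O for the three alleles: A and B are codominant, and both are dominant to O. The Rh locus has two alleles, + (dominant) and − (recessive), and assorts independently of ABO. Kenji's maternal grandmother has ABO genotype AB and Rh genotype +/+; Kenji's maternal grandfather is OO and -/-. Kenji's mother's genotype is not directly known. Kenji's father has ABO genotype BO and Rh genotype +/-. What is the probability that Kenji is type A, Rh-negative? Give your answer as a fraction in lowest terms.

Kenji's mother's ABO genotype from AB × OO: 1/2 AO, 1/2 BO.
Crossing each possibility with the father BO and summing P(type A): 1/2·1/4 + 1/2·0 = 1/8.
Similarly for Rh via the mother's Rh distribution: P(Rh-) = 1/4.
Independent loci: 1/8 × 1/4 = 1/32.

1/32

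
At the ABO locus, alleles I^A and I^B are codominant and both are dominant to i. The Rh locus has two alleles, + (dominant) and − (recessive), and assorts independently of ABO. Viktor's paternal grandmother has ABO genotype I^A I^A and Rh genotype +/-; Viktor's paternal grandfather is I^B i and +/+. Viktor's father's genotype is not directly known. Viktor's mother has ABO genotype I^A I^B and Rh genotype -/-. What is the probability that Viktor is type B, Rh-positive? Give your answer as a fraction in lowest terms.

Viktor's father's ABO genotype from I^A I^A × I^B i: 1/2 I^A I^B, 1/2 I^A i.
Crossing each possibility with the mother I^A I^B and summing P(type B): 1/2·1/4 + 1/2·1/4 = 1/4.
Similarly for Rh via the father's Rh distribution: P(Rh+) = 3/4.
Independent loci: 1/4 × 3/4 = 3/16.

3/16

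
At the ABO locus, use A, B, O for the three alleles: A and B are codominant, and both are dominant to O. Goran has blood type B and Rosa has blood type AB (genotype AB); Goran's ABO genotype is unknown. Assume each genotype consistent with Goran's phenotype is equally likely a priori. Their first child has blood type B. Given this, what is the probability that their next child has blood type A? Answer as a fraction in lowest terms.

Possible genotypes: Goran ∈ {BB, BO}; Rosa ∈ {AB}.
Weight each parental genotype pair by prior × P(type-B child):
  BB × AB: posterior weight 1/2; P(next child type A) = 0.
  BO × AB: posterior weight 1/2; P(next child type A) = 1/4.
Weighted sum = 1/8.

1/8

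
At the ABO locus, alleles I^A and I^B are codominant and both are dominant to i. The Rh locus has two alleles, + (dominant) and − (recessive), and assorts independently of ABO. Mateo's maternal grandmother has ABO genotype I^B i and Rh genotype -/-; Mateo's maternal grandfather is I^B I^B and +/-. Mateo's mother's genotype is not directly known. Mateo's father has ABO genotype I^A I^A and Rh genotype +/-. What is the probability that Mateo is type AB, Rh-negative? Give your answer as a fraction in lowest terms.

Mateo's mother's ABO genotype from I^B i × I^B I^B: 1/2 I^B I^B, 1/2 I^B i.
Crossing each possibility with the father I^A I^A and summing P(type AB): 1/2·1 + 1/2·1/2 = 3/4.
Similarly for Rh via the mother's Rh distribution: P(Rh-) = 3/8.
Independent loci: 3/4 × 3/8 = 9/32.

9/32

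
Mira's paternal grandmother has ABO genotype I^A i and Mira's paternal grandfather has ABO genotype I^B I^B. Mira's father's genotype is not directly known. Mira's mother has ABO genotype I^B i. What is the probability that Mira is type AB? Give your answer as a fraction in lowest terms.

1/8

Mira's father's ABO genotype from I^A i × I^B I^B: 1/2 I^A I^B, 1/2 I^B i.
Crossing each possibility with the mother I^B i and summing P(type AB): 1/2·1/4 + 1/2·0 = 1/8.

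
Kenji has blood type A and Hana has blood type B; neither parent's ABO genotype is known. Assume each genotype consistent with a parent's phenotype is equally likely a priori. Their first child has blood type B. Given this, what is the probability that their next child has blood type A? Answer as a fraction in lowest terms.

1/12

Possible genotypes: Kenji ∈ {AA, AO}; Hana ∈ {BB, BO}.
Weight each parental genotype pair by prior × P(type-B child):
  AO × BB: posterior weight 2/3; P(next child type A) = 0.
  AO × BO: posterior weight 1/3; P(next child type A) = 1/4.
Weighted sum = 1/12.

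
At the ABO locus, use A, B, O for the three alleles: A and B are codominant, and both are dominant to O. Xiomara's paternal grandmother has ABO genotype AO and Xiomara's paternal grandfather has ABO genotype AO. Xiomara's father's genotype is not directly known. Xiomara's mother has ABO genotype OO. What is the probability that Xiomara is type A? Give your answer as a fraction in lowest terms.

Xiomara's father's ABO genotype from AO × AO: 1/4 AA, 1/2 AO, 1/4 OO.
Crossing each possibility with the mother OO and summing P(type A): 1/4·1 + 1/2·1/2 + 1/4·0 = 1/2.

1/2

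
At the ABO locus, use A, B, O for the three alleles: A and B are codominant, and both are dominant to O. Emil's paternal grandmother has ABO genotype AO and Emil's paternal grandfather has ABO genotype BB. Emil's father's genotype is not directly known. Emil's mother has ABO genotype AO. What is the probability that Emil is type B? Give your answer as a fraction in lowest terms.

Emil's father's ABO genotype from AO × BB: 1/2 AB, 1/2 BO.
Crossing each possibility with the mother AO and summing P(type B): 1/2·1/4 + 1/2·1/4 = 1/4.

1/4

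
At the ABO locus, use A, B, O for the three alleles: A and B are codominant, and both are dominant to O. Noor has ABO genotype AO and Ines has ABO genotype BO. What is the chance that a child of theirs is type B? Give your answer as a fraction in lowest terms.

1/4

ABO cross AO × BO → offspring phenotypes: 1/4 O, 1/4 A, 1/4 B, 1/4 AB.
So P(type B) = 1/4.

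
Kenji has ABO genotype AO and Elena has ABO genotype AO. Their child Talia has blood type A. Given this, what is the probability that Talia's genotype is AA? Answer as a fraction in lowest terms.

1/3

Cross AO × AO → 1/4 AA, 1/2 AO, 1/4 OO.
Type-A genotypes among offspring: AA (1/4), AO (1/2); total 3/4.
P(AA | type A) = (1/4) / (3/4) = 1/3.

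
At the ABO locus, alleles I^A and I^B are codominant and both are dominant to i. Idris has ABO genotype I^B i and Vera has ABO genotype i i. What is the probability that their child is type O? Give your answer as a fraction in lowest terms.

ABO cross I^B i × i i → offspring phenotypes: 1/2 O, 1/2 B.
So P(type O) = 1/2.

1/2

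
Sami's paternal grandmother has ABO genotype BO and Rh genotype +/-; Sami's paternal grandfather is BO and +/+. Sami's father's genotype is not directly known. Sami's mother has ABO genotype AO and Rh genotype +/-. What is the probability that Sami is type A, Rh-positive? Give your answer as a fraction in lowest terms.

Sami's father's ABO genotype from BO × BO: 1/4 BB, 1/2 BO, 1/4 OO.
Crossing each possibility with the mother AO and summing P(type A): 1/4·0 + 1/2·1/4 + 1/4·1/2 = 1/4.
Similarly for Rh via the father's Rh distribution: P(Rh+) = 7/8.
Independent loci: 1/4 × 7/8 = 7/32.

7/32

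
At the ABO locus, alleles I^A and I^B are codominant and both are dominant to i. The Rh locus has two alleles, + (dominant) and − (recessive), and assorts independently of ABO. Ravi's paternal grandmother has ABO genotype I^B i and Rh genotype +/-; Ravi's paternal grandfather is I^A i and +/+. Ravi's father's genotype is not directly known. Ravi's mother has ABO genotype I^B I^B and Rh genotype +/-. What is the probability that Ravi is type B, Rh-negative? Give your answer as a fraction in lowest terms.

3/32

Ravi's father's ABO genotype from I^B i × I^A i: 1/4 I^A I^B, 1/4 I^A i, 1/4 I^B i, 1/4 i i.
Crossing each possibility with the mother I^B I^B and summing P(type B): 1/4·1/2 + 1/4·1/2 + 1/4·1 + 1/4·1 = 3/4.
Similarly for Rh via the father's Rh distribution: P(Rh-) = 1/8.
Independent loci: 3/4 × 1/8 = 3/32.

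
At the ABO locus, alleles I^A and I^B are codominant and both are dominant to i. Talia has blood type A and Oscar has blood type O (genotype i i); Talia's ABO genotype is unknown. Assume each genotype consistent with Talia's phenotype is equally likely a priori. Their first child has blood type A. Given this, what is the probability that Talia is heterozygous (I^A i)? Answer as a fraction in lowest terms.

Possible genotypes: Talia ∈ {I^A I^A, I^A i}; Oscar ∈ {i i}.
Weight each parental genotype pair by prior × P(type-A child):
  I^A I^A × i i: posterior weight 2/3.
  I^A i × i i: posterior weight 1/3.
Sum the posterior weight over pairs where Talia is I^A i: 1/3.

1/3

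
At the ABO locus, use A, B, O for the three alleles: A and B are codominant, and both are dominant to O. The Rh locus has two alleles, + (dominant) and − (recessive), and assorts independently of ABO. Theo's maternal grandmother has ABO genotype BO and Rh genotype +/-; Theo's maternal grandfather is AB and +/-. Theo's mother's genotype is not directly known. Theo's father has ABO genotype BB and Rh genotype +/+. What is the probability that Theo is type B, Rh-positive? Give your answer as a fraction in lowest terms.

Theo's mother's ABO genotype from BO × AB: 1/4 AB, 1/4 AO, 1/4 BB, 1/4 BO.
Crossing each possibility with the father BB and summing P(type B): 1/4·1/2 + 1/4·1/2 + 1/4·1 + 1/4·1 = 3/4.
Similarly for Rh via the mother's Rh distribution: P(Rh+) = 1.
Independent loci: 3/4 × 1 = 3/4.

3/4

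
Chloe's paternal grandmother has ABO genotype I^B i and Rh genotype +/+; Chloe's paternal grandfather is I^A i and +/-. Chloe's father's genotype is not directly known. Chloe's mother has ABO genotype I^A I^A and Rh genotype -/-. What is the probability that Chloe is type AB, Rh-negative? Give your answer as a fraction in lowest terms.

1/16

Chloe's father's ABO genotype from I^B i × I^A i: 1/4 I^A I^B, 1/4 I^A i, 1/4 I^B i, 1/4 i i.
Crossing each possibility with the mother I^A I^A and summing P(type AB): 1/4·1/2 + 1/4·0 + 1/4·1/2 + 1/4·0 = 1/4.
Similarly for Rh via the father's Rh distribution: P(Rh-) = 1/4.
Independent loci: 1/4 × 1/4 = 1/16.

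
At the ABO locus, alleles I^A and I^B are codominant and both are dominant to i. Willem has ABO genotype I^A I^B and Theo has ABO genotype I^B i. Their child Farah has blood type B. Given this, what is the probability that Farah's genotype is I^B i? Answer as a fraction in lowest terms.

1/2

Cross I^A I^B × I^B i → 1/4 I^A I^B, 1/4 I^A i, 1/4 I^B I^B, 1/4 I^B i.
Type-B genotypes among offspring: I^B I^B (1/4), I^B i (1/4); total 1/2.
P(I^B i | type B) = (1/4) / (1/2) = 1/2.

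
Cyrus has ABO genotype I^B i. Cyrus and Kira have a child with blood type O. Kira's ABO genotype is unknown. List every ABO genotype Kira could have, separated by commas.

I^A i, I^B i, i i

For each candidate genotype of Kira, check whether crossing it with I^B i can produce every observed child phenotype.
  I^A I^A → possible child types {A, AB} ✗
  I^A I^B → possible child types {A, B, AB} ✗
  I^A i → possible child types {O, A, B, AB} ✓
  I^B I^B → possible child types {B} ✗
  I^B i → possible child types {O, B} ✓
  i i → possible child types {O, B} ✓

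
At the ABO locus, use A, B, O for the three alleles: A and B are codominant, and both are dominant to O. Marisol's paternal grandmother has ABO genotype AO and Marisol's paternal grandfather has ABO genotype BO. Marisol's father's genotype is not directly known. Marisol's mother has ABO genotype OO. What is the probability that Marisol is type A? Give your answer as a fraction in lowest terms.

1/4

Marisol's father's ABO genotype from AO × BO: 1/4 AB, 1/4 AO, 1/4 BO, 1/4 OO.
Crossing each possibility with the mother OO and summing P(type A): 1/4·1/2 + 1/4·1/2 + 1/4·0 + 1/4·0 = 1/4.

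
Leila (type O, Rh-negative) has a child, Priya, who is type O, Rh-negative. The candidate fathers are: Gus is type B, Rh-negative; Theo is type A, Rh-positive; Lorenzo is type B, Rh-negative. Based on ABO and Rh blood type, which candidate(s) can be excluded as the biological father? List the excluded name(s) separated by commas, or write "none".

A candidate is excluded only if no genotype consistent with his phenotype could produce a type O, Rh-negative child with a type O, Rh-negative mother.
Every candidate has at least one consistent genotype combination, so none can be excluded.

none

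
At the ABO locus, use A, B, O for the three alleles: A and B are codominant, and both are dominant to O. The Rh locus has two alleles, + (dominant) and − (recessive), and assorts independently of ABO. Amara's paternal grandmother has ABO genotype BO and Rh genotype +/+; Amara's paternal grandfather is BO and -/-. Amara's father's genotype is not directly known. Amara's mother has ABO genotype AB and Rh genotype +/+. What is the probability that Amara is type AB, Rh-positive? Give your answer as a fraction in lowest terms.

Amara's father's ABO genotype from BO × BO: 1/4 BB, 1/2 BO, 1/4 OO.
Crossing each possibility with the mother AB and summing P(type AB): 1/4·1/2 + 1/2·1/4 + 1/4·0 = 1/4.
Similarly for Rh via the father's Rh distribution: P(Rh+) = 1.
Independent loci: 1/4 × 1 = 1/4.

1/4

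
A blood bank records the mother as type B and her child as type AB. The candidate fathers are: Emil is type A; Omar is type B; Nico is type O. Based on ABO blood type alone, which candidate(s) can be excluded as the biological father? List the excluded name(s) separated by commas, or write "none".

Omar, Nico

A candidate is excluded only if no genotype consistent with his phenotype could produce a type AB child with a type B mother.
Omar (type B): no genotype consistent with that phenotype can produce a type-AB child with a type-B mother.
Nico (type O): no genotype consistent with that phenotype can produce a type-AB child with a type-B mother.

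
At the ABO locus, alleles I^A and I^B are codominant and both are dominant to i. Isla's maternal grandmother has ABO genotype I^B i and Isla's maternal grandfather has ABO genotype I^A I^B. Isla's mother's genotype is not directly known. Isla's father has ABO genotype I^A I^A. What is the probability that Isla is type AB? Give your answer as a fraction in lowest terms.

1/2

Isla's mother's ABO genotype from I^B i × I^A I^B: 1/4 I^A I^B, 1/4 I^A i, 1/4 I^B I^B, 1/4 I^B i.
Crossing each possibility with the father I^A I^A and summing P(type AB): 1/4·1/2 + 1/4·0 + 1/4·1 + 1/4·1/2 = 1/2.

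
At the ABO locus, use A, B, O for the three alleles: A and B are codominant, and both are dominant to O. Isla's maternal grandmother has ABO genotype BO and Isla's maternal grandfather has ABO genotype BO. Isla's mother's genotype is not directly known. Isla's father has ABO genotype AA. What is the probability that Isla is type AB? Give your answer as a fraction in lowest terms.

1/2

Isla's mother's ABO genotype from BO × BO: 1/4 BB, 1/2 BO, 1/4 OO.
Crossing each possibility with the father AA and summing P(type AB): 1/4·1 + 1/2·1/2 + 1/4·0 = 1/2.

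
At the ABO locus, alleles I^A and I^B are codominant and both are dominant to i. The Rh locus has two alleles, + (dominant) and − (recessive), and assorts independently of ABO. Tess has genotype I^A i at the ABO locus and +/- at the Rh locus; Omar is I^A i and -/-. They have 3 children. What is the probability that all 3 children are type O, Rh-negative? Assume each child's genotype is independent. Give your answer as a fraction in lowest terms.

ABO cross I^A i × I^A i → 1/4 O, 3/4 A.
Rh cross +/- × -/- → 1/2 Rh+, 1/2 Rh-; so P(type O, Rh-negative) = 1/4 × 1/2 = 1/8 per child.
All 3 independent: (1/8)^3 = 1/512.

1/512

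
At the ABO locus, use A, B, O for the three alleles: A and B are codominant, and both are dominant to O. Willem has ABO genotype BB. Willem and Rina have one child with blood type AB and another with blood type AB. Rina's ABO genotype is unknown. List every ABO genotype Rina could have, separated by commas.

AA, AB, AO

For each candidate genotype of Rina, check whether crossing it with BB can produce every observed child phenotype.
  AA → possible child types {AB} ✓
  AB → possible child types {B, AB} ✓
  AO → possible child types {B, AB} ✓
  BB → possible child types {B} ✗
  BO → possible child types {B} ✗
  OO → possible child types {B} ✗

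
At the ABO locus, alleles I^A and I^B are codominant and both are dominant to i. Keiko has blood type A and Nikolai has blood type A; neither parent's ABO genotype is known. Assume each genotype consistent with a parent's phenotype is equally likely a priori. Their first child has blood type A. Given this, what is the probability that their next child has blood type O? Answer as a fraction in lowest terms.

1/20

Possible genotypes: Keiko ∈ {I^A I^A, I^A i}; Nikolai ∈ {I^A I^A, I^A i}.
Weight each parental genotype pair by prior × P(type-A child):
  I^A I^A × I^A I^A: posterior weight 4/15; P(next child type O) = 0.
  I^A I^A × I^A i: posterior weight 4/15; P(next child type O) = 0.
  I^A i × I^A I^A: posterior weight 4/15; P(next child type O) = 0.
  I^A i × I^A i: posterior weight 1/5; P(next child type O) = 1/4.
Weighted sum = 1/20.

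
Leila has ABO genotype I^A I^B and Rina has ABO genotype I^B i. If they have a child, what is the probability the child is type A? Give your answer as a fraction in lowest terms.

1/4

ABO cross I^A I^B × I^B i → offspring phenotypes: 1/4 A, 1/2 B, 1/4 AB.
So P(type A) = 1/4.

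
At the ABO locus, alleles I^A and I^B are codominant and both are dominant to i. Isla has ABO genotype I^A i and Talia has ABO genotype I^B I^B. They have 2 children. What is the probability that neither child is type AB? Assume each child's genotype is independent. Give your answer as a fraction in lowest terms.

ABO cross I^A i × I^B I^B → 1/2 B, 1/2 AB.
So P(type AB) = 1/2 per child.
P(not type AB) = 1/2 for one child; (1/2)^2 = 1/4.

1/4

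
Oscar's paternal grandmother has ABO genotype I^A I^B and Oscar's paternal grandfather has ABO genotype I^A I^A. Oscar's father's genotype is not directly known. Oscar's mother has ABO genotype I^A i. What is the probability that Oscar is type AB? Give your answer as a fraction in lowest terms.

1/8

Oscar's father's ABO genotype from I^A I^B × I^A I^A: 1/2 I^A I^A, 1/2 I^A I^B.
Crossing each possibility with the mother I^A i and summing P(type AB): 1/2·0 + 1/2·1/4 = 1/8.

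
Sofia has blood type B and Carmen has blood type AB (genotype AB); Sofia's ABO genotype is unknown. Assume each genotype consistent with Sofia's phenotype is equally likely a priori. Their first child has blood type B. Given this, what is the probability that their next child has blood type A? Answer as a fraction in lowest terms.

1/8

Possible genotypes: Sofia ∈ {BB, BO}; Carmen ∈ {AB}.
Weight each parental genotype pair by prior × P(type-B child):
  BB × AB: posterior weight 1/2; P(next child type A) = 0.
  BO × AB: posterior weight 1/2; P(next child type A) = 1/4.
Weighted sum = 1/8.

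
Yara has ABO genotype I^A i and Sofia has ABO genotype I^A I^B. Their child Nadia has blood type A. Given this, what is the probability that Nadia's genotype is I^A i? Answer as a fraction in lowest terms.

Cross I^A i × I^A I^B → 1/4 I^A I^A, 1/4 I^A I^B, 1/4 I^A i, 1/4 I^B i.
Type-A genotypes among offspring: I^A I^A (1/4), I^A i (1/4); total 1/2.
P(I^A i | type A) = (1/4) / (1/2) = 1/2.

1/2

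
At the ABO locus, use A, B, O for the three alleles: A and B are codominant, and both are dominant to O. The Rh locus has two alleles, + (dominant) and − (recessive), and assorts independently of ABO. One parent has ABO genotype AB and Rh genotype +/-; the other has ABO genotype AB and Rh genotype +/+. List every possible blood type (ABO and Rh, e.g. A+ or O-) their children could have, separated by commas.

Gametes from AB × AB give offspring ABO genotypes AA, AB, BB, i.e. phenotypes A, B, AB.
Rh cross +/- × +/+ → phenotypes Rh+.
Combining independently: A+, B+, AB+.

A+, B+, AB+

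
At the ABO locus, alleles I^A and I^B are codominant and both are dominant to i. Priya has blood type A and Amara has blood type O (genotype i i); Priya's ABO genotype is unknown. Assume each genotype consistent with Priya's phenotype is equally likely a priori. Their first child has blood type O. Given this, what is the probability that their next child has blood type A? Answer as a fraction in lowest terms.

Possible genotypes: Priya ∈ {I^A I^A, I^A i}; Amara ∈ {i i}.
Weight each parental genotype pair by prior × P(type-O child):
  I^A i × i i: posterior weight 1; P(next child type A) = 1/2.
Weighted sum = 1/2.

1/2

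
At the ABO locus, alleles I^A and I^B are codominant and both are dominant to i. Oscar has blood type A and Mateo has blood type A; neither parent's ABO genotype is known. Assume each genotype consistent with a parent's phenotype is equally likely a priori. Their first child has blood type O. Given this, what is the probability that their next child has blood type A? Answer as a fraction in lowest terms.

Possible genotypes: Oscar ∈ {I^A I^A, I^A i}; Mateo ∈ {I^A I^A, I^A i}.
Weight each parental genotype pair by prior × P(type-O child):
  I^A i × I^A i: posterior weight 1; P(next child type A) = 3/4.
Weighted sum = 3/4.

3/4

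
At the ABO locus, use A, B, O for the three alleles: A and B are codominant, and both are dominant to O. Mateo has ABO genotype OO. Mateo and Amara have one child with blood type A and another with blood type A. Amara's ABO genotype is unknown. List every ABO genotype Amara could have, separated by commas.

AA, AB, AO

For each candidate genotype of Amara, check whether crossing it with OO can produce every observed child phenotype.
  AA → possible child types {A} ✓
  AB → possible child types {A, B} ✓
  AO → possible child types {O, A} ✓
  BB → possible child types {B} ✗
  BO → possible child types {O, B} ✗
  OO → possible child types {O} ✗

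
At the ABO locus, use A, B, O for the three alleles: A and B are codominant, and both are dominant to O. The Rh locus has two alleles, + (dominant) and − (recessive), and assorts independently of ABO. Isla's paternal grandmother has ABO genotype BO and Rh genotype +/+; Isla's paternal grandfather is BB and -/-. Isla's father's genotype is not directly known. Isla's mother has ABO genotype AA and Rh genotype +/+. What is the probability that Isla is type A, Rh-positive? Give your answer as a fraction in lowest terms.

1/4

Isla's father's ABO genotype from BO × BB: 1/2 BB, 1/2 BO.
Crossing each possibility with the mother AA and summing P(type A): 1/2·0 + 1/2·1/2 = 1/4.
Similarly for Rh via the father's Rh distribution: P(Rh+) = 1.
Independent loci: 1/4 × 1 = 1/4.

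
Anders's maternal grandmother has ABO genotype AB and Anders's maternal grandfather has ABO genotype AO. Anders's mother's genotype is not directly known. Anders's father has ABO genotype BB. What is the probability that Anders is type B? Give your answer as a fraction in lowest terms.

1/2

Anders's mother's ABO genotype from AB × AO: 1/4 AA, 1/4 AB, 1/4 AO, 1/4 BO.
Crossing each possibility with the father BB and summing P(type B): 1/4·0 + 1/4·1/2 + 1/4·1/2 + 1/4·1 = 1/2.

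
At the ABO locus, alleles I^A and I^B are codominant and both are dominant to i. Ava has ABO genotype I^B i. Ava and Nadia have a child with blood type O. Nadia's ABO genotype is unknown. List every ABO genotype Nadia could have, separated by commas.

For each candidate genotype of Nadia, check whether crossing it with I^B i can produce every observed child phenotype.
  I^A I^A → possible child types {A, AB} ✗
  I^A I^B → possible child types {A, B, AB} ✗
  I^A i → possible child types {O, A, B, AB} ✓
  I^B I^B → possible child types {B} ✗
  I^B i → possible child types {O, B} ✓
  i i → possible child types {O, B} ✓

I^A i, I^B i, i i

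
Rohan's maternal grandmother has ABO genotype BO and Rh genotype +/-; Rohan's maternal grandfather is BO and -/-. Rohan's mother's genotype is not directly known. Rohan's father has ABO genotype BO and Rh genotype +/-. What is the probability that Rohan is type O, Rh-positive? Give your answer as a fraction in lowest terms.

5/32

Rohan's mother's ABO genotype from BO × BO: 1/4 BB, 1/2 BO, 1/4 OO.
Crossing each possibility with the father BO and summing P(type O): 1/4·0 + 1/2·1/4 + 1/4·1/2 = 1/4.
Similarly for Rh via the mother's Rh distribution: P(Rh+) = 5/8.
Independent loci: 1/4 × 5/8 = 5/32.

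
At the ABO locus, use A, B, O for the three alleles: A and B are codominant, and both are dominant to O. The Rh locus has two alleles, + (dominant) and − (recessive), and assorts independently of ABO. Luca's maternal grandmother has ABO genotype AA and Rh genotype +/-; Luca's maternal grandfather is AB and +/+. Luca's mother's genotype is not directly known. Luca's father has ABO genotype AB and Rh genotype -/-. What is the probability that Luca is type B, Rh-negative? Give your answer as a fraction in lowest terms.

Luca's mother's ABO genotype from AA × AB: 1/2 AA, 1/2 AB.
Crossing each possibility with the father AB and summing P(type B): 1/2·0 + 1/2·1/4 = 1/8.
Similarly for Rh via the mother's Rh distribution: P(Rh-) = 1/4.
Independent loci: 1/8 × 1/4 = 1/32.

1/32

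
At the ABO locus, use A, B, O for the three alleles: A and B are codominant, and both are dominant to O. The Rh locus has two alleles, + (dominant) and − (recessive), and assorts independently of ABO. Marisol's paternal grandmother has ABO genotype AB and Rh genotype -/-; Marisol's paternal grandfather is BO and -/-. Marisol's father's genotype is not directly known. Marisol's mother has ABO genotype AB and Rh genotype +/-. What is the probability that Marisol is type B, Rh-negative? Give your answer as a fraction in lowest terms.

3/16

Marisol's father's ABO genotype from AB × BO: 1/4 AB, 1/4 AO, 1/4 BB, 1/4 BO.
Crossing each possibility with the mother AB and summing P(type B): 1/4·1/4 + 1/4·1/4 + 1/4·1/2 + 1/4·1/2 = 3/8.
Similarly for Rh via the father's Rh distribution: P(Rh-) = 1/2.
Independent loci: 3/8 × 1/2 = 3/16.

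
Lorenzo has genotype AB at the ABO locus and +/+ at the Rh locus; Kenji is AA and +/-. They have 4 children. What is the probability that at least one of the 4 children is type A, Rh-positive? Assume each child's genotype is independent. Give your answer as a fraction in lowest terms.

15/16

ABO cross AB × AA → 1/2 A, 1/2 AB.
Rh cross +/+ × +/- → 1 Rh+; so P(type A, Rh-positive) = 1/2 × 1 = 1/2 per child.
P(none) = (1/2)^4 = 1/16; P(at least one) = 1 − 1/16 = 15/16.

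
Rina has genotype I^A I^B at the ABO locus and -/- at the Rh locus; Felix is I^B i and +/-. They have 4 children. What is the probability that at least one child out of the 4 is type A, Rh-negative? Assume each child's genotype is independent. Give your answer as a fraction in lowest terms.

ABO cross I^A I^B × I^B i → 1/4 A, 1/2 B, 1/4 AB.
Rh cross -/- × +/- → 1/2 Rh+, 1/2 Rh-; so P(type A, Rh-negative) = 1/4 × 1/2 = 1/8 per child.
P(none) = (7/8)^4 = 2401/4096; P(at least one) = 1 − 2401/4096 = 1695/4096.

1695/4096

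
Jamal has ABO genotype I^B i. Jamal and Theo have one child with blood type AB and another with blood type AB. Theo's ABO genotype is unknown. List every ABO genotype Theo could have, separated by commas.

For each candidate genotype of Theo, check whether crossing it with I^B i can produce every observed child phenotype.
  I^A I^A → possible child types {A, AB} ✓
  I^A I^B → possible child types {A, B, AB} ✓
  I^A i → possible child types {O, A, B, AB} ✓
  I^B I^B → possible child types {B} ✗
  I^B i → possible child types {O, B} ✗
  i i → possible child types {O, B} ✗

I^A I^A, I^A I^B, I^A i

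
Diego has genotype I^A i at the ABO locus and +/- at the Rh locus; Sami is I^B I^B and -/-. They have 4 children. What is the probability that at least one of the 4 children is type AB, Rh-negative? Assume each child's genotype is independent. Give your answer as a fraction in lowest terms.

ABO cross I^A i × I^B I^B → 1/2 B, 1/2 AB.
Rh cross +/- × -/- → 1/2 Rh+, 1/2 Rh-; so P(type AB, Rh-negative) = 1/2 × 1/2 = 1/4 per child.
P(none) = (3/4)^4 = 81/256; P(at least one) = 1 − 81/256 = 175/256.

175/256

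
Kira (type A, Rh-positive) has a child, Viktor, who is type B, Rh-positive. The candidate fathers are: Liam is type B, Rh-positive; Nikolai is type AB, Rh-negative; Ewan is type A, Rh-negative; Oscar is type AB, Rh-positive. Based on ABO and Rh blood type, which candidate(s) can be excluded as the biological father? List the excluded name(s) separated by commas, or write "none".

A candidate is excluded only if no genotype consistent with his phenotype could produce a type B, Rh-positive child with a type A, Rh-positive mother.
Ewan (type A, Rh-): no genotype consistent with that phenotype can produce a type-B Rh+ child with a type-A mother.

Ewan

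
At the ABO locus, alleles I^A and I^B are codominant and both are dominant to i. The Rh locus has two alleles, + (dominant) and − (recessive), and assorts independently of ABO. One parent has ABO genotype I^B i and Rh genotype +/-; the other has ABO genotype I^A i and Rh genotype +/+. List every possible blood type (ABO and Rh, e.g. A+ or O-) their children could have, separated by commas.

Gametes from I^B i × I^A i give offspring ABO genotypes I^A I^B, I^A i, I^B i, i i, i.e. phenotypes O, A, B, AB.
Rh cross +/- × +/+ → phenotypes Rh+.
Combining independently: O+, A+, B+, AB+.

O+, A+, B+, AB+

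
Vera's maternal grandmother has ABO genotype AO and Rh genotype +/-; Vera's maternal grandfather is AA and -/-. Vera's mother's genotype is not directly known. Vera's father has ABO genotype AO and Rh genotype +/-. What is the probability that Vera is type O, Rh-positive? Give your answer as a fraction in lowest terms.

5/64

Vera's mother's ABO genotype from AO × AA: 1/2 AA, 1/2 AO.
Crossing each possibility with the father AO and summing P(type O): 1/2·0 + 1/2·1/4 = 1/8.
Similarly for Rh via the mother's Rh distribution: P(Rh+) = 5/8.
Independent loci: 1/8 × 5/8 = 5/64.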